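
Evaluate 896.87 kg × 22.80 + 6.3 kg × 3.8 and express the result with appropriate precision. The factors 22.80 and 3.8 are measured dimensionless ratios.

896.87 × 22.80 = 20448.636 → 2.045 × 10^4 kg (4 s.f., last digit at the 10^1 place).
6.3 × 3.8 = 23.94 → 24 kg (2 s.f., last digit at the 10^0 place).
Sum: 20472.576 kg; keep the coarser place, 10^1.
Result: 2.047 × 10^4 kg.

2.047 × 10^4 kg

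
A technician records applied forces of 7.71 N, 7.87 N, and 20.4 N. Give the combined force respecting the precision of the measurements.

7.71 N + 7.87 N + 20.4 N = 35.98 N.
Addition/subtraction keeps the fewest decimal places: 7.71 → 2 decimal places, 7.87 → 2 decimal places, 20.4 → 1 decimal place; limit is 1.
Rounded to 1 decimal place: 36.0 N.

36.0 N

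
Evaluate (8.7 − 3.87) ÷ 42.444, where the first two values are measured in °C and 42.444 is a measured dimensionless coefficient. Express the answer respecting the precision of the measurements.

0.11 °C

8.7 °C − 3.87 °C = 4.83 °C; the difference is limited to 1 decimal place (2 s.f.).
Carrying full precision, 4.83 ÷ 42.444 = 0.11379700311… °C; 42.444 has 5 s.f., so the result keeps min(2, 5) = 2 s.f.
Rounded to 2 significant figures: 0.11 °C.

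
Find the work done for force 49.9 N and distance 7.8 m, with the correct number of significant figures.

3.9 × 10^2 J

work done = 49.9 N × 7.8 m = 389.22 J.
49.9 has 3 significant figures; 7.8 has 2.
Division/multiplication keeps the fewest: 2 significant figures.
Rounded: 3.9 × 10^2 J.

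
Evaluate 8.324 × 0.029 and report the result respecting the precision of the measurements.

8.324 × 0.029 = 0.241396
Multiplication/division keeps the fewest significant figures: 8.324 → 4 s.f., 0.029 → 2 s.f.; limit is 2.
Rounded to 2 significant figures: 2.4 × 10^-1.

2.4 × 10^-1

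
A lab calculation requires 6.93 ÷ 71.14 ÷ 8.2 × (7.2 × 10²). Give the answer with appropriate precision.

8.6

6.93 ÷ 71.14 ÷ 8.2 × (7.2 × 10²) = 8.55338494346…
Multiplication/division keeps the fewest significant figures: 6.93 → 3 s.f., 71.14 → 4 s.f., 8.2 → 2 s.f., 7.2 × 10² → 2 s.f.; limit is 2.
Rounded to 2 significant figures: 8.6.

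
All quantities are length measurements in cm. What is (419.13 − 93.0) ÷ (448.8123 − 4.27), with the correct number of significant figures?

0.7336

419.13 − 93.0 = 326.13, limited to 1 d.p. → 4 s.f.; 448.8123 − 4.27 = 444.5423, limited to 2 d.p. → 5 s.f.
Carrying full precision, 326.13 ÷ 444.5423 = 0.733630972801…; keep min(4, 5) = 4 s.f.
Rounded to 4 significant figures: 0.7336.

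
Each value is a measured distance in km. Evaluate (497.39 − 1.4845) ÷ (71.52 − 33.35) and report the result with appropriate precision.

12.99

497.39 − 1.4845 = 495.9055, limited to 2 d.p. → 5 s.f.; 71.52 − 33.35 = 38.17, limited to 2 d.p. → 4 s.f.
Carrying full precision, 495.9055 ÷ 38.17 = 12.9920225308…; keep min(5, 4) = 4 s.f.
Rounded to 4 significant figures: 12.99.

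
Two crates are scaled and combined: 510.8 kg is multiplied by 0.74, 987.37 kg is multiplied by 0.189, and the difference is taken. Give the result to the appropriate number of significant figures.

510.8 × 0.74 = 377.992 → 3.8 × 10^2 kg (2 s.f., last digit at the 10^1 place).
987.37 × 0.189 = 186.61293 → 187 kg (3 s.f., last digit at the 10^0 place).
Difference: 191.37907 kg; keep the coarser place, 10^1.
Result: 1.9 × 10^2 kg.

1.9 × 10^2 kg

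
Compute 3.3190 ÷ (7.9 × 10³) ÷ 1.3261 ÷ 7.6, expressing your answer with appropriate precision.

3.3190 ÷ (7.9 × 10³) ÷ 1.3261 ÷ 7.6 = 0.0000416860066795…
Multiplication/division keeps the fewest significant figures: 3.3190 → 5 s.f., 7.9 × 10³ → 2 s.f., 1.3261 → 5 s.f., 7.6 → 2 s.f.; limit is 2.
Rounded to 2 significant figures: 4.2 × 10⁻⁵.

4.2 × 10⁻⁵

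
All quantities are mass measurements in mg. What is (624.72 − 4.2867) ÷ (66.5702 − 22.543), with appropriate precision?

624.72 − 4.2867 = 620.4333, limited to 2 d.p. → 5 s.f.; 66.5702 − 22.543 = 44.0272, limited to 3 d.p. → 5 s.f.
Carrying full precision, 620.4333 ÷ 44.0272 = 14.092045372…; keep min(5, 5) = 5 s.f.
Rounded to 5 significant figures: 14.092.

14.092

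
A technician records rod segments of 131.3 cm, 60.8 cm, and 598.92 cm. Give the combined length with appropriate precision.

131.3 cm + 60.8 cm + 598.92 cm = 791.02 cm.
Addition/subtraction keeps the fewest decimal places: 131.3 → 1 decimal place, 60.8 → 1 decimal place, 598.92 → 2 decimal places; limit is 1.
Rounded to 1 decimal place: 791.0 cm.

791.0 cm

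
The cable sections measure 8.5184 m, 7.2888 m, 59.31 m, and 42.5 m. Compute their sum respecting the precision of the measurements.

117.6 m

8.5184 m + 7.2888 m + 59.31 m + 42.5 m = 117.6172 m.
Addition/subtraction keeps the fewest decimal places: 8.5184 → 4 decimal places, 7.2888 → 4 decimal places, 59.31 → 2 decimal places, 42.5 → 1 decimal place; limit is 1.
Rounded to 1 decimal place: 117.6 m.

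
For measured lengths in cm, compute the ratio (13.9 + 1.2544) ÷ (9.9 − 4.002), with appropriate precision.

13.9 + 1.2544 = 15.1544, limited to 1 d.p. → 3 s.f.; 9.9 − 4.002 = 5.898, limited to 1 d.p. → 2 s.f.
Carrying full precision, 15.1544 ÷ 5.898 = 2.56941336046…; keep min(3, 2) = 2 s.f.
Rounded to 2 significant figures: 2.6.

2.6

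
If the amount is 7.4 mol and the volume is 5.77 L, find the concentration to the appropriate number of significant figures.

concentration = 7.4 mol ÷ 5.77 L = 1.28249566724… mol/L.
7.4 has 2 significant figures; 5.77 has 3.
Division/multiplication keeps the fewest: 2 significant figures.
Rounded: 1.3 mol/L.

1.3 mol/L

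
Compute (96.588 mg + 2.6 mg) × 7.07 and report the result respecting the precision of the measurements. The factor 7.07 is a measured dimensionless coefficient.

96.588 mg + 2.6 mg = 99.188 mg; the sum is limited to 1 decimal place (3 s.f.).
Carrying full precision, 99.188 × 7.07 = 701.25916 mg; 7.07 has 3 s.f., so the result keeps min(3, 3) = 3 s.f.
Rounded to 3 significant figures: 701 mg.

701 mg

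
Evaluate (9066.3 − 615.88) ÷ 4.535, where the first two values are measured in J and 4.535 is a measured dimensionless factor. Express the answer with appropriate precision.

1863 J

9066.3 J − 615.88 J = 8450.42 J; the difference is limited to 1 decimal place (5 s.f.).
Carrying full precision, 8450.42 ÷ 4.535 = 1863.37816979… J; 4.535 has 4 s.f., so the result keeps min(5, 4) = 4 s.f.
Rounded to 4 significant figures: 1863 J.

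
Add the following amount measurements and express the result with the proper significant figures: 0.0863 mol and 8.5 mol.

8.6 mol

0.0863 mol + 8.5 mol = 8.5863 mol.
Addition/subtraction keeps the fewest decimal places: 0.0863 → 4 decimal places, 8.5 → 1 decimal place; limit is 1.
Rounded to 1 decimal place: 8.6 mol.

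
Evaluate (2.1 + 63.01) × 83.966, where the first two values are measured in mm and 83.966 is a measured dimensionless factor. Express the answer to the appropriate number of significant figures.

2.1 mm + 63.01 mm = 65.11 mm; the sum is limited to 1 decimal place (3 s.f.).
Carrying full precision, 65.11 × 83.966 = 5467.02626 mm; 83.966 has 5 s.f., so the result keeps min(3, 5) = 3 s.f.
Rounded to 3 significant figures: 5.47 × 10³ mm.

5.47 × 10³ mm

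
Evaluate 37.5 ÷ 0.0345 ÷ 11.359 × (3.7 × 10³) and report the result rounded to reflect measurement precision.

3.5 × 10⁵

37.5 ÷ 0.0345 ÷ 11.359 × (3.7 × 10³) = 354057.498938…
Multiplication/division keeps the fewest significant figures: 37.5 → 3 s.f., 0.0345 → 3 s.f., 11.359 → 5 s.f., 3.7 × 10³ → 2 s.f.; limit is 2.
Rounded to 2 significant figures: 3.5 × 10⁵.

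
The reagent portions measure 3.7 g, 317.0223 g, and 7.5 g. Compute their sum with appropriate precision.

328.2 g

3.7 g + 317.0223 g + 7.5 g = 328.2223 g.
Addition/subtraction keeps the fewest decimal places: 3.7 → 1 decimal place, 317.0223 → 4 decimal places, 7.5 → 1 decimal place; limit is 1.
Rounded to 1 decimal place: 328.2 g.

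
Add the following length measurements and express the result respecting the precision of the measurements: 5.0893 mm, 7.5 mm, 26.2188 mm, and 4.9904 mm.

43.8 mm

5.0893 mm + 7.5 mm + 26.2188 mm + 4.9904 mm = 43.7985 mm.
Addition/subtraction keeps the fewest decimal places: 5.0893 → 4 decimal places, 7.5 → 1 decimal place, 26.2188 → 4 decimal places, 4.9904 → 4 decimal places; limit is 1.
Rounded to 1 decimal place: 43.8 mm.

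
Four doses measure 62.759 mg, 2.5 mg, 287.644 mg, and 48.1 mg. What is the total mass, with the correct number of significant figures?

62.759 mg + 2.5 mg + 287.644 mg + 48.1 mg = 401.003 mg.
Addition/subtraction keeps the fewest decimal places: 62.759 → 3 decimal places, 2.5 → 1 decimal place, 287.644 → 3 decimal places, 48.1 → 1 decimal place; limit is 1.
Rounded to 1 decimal place: 401.0 mg.

401.0 mg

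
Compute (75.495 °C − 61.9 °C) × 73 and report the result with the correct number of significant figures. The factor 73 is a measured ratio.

9.9 × 10² °C

75.495 °C − 61.9 °C = 13.595 °C; the difference is limited to 1 decimal place (3 s.f.).
Carrying full precision, 13.595 × 73 = 992.435 °C; 73 has 2 s.f., so the result keeps min(3, 2) = 2 s.f.
Rounded to 2 significant figures: 9.9 × 10² °C.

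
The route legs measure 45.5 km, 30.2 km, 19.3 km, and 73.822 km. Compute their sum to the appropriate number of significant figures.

168.8 km

45.5 km + 30.2 km + 19.3 km + 73.822 km = 168.822 km.
Addition/subtraction keeps the fewest decimal places: 45.5 → 1 decimal place, 30.2 → 1 decimal place, 19.3 → 1 decimal place, 73.822 → 3 decimal places; limit is 1.
Rounded to 1 decimal place: 168.8 km.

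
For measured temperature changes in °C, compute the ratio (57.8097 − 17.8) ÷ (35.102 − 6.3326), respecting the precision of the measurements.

57.8097 − 17.8 = 40.0097, limited to 1 d.p. → 3 s.f.; 35.102 − 6.3326 = 28.7694, limited to 3 d.p. → 5 s.f.
Carrying full precision, 40.0097 ÷ 28.7694 = 1.39070331672…; keep min(3, 5) = 3 s.f.
Rounded to 3 significant figures: 1.39.

1.39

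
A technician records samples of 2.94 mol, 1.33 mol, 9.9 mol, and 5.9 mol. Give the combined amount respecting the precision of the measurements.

20.1 mol

2.94 mol + 1.33 mol + 9.9 mol + 5.9 mol = 20.07 mol.
Addition/subtraction keeps the fewest decimal places: 2.94 → 2 decimal places, 1.33 → 2 decimal places, 9.9 → 1 decimal place, 5.9 → 1 decimal place; limit is 1.
Rounded to 1 decimal place: 20.1 mol.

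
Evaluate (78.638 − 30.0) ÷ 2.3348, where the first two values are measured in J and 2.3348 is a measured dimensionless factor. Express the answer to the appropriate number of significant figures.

78.638 J − 30.0 J = 48.638 J; the difference is limited to 1 decimal place (3 s.f.).
Carrying full precision, 48.638 ÷ 2.3348 = 20.8317628919… J; 2.3348 has 5 s.f., so the result keeps min(3, 5) = 3 s.f.
Rounded to 3 significant figures: 20.8 J.

20.8 J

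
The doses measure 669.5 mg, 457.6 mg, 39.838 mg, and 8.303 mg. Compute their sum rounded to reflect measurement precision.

669.5 mg + 457.6 mg + 39.838 mg + 8.303 mg = 1175.241 mg.
Addition/subtraction keeps the fewest decimal places: 669.5 → 1 decimal place, 457.6 → 1 decimal place, 39.838 → 3 decimal places, 8.303 → 3 decimal places; limit is 1.
Rounded to 1 decimal place: 1175.2 mg.

1175.2 mg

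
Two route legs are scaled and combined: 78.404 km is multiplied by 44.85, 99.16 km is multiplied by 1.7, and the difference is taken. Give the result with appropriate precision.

78.404 × 44.85 = 3516.4194 → 3516 km (4 s.f., last digit at the 10^0 place).
99.16 × 1.7 = 168.572 → 1.7 × 10^2 km (2 s.f., last digit at the 10^1 place).
Difference: 3347.8474 km; keep the coarser place, 10^1.
Result: 3.35 × 10^3 km.

3.35 × 10^3 km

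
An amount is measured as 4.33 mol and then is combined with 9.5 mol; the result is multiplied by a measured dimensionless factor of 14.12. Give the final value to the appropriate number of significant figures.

4.33 mol + 9.5 mol = 13.83 mol; the sum is limited to 1 decimal place (3 s.f.).
Carrying full precision, 13.83 × 14.12 = 195.2796 mol; 14.12 has 4 s.f., so the result keeps min(3, 4) = 3 s.f.
Rounded to 3 significant figures: 195 mol.

195 mol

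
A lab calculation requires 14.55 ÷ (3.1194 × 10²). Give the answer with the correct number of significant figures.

14.55 ÷ (3.1194 × 10²) = 0.0466435853049…
Multiplication/division keeps the fewest significant figures: 14.55 → 4 s.f., 3.1194 × 10² → 5 s.f.; limit is 4.
Rounded to 4 significant figures: 0.04664.

0.04664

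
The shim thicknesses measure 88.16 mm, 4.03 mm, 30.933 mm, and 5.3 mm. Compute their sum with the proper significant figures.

128.4 mm

88.16 mm + 4.03 mm + 30.933 mm + 5.3 mm = 128.423 mm.
Addition/subtraction keeps the fewest decimal places: 88.16 → 2 decimal places, 4.03 → 2 decimal places, 30.933 → 3 decimal places, 5.3 → 1 decimal place; limit is 1.
Rounded to 1 decimal place: 128.4 mm.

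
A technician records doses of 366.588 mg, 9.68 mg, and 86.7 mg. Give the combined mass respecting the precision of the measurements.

463.0 mg

366.588 mg + 9.68 mg + 86.7 mg = 462.968 mg.
Addition/subtraction keeps the fewest decimal places: 366.588 → 3 decimal places, 9.68 → 2 decimal places, 86.7 → 1 decimal place; limit is 1.
Rounded to 1 decimal place: 463.0 mg.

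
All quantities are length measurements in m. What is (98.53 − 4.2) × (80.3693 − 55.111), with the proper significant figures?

98.53 − 4.2 = 94.33, limited to 1 d.p. → 3 s.f.; 80.3693 − 55.111 = 25.2583, limited to 3 d.p. → 5 s.f.
Carrying full precision, 94.33 × 25.2583 = 2382.615439; keep min(3, 5) = 3 s.f.
Rounded to 3 significant figures: 2.38 × 10³ m².

2.38 × 10³ m²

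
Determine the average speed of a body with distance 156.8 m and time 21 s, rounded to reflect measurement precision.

7.5 m/s

average speed = 156.8 m ÷ 21 s = 7.46666666667… m/s.
156.8 has 4 significant figures; 21 has 2.
Division/multiplication keeps the fewest: 2 significant figures.
Rounded: 7.5 m/s.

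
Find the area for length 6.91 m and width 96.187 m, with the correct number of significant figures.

area = 6.91 m × 96.187 m = 664.65217 m².
6.91 has 3 significant figures; 96.187 has 5.
Division/multiplication keeps the fewest: 3 significant figures.
Rounded: 665 m².

665 m²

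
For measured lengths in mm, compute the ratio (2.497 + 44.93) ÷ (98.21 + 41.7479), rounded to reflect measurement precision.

2.497 + 44.93 = 47.427, limited to 2 d.p. → 4 s.f.; 98.21 + 41.7479 = 139.9579, limited to 2 d.p. → 5 s.f.
Carrying full precision, 47.427 ÷ 139.9579 = 0.338866187618…; keep min(4, 5) = 4 s.f.
Rounded to 4 significant figures: 0.3389.

0.3389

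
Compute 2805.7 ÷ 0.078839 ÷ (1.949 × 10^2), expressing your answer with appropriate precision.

182.6

2805.7 ÷ 0.078839 ÷ (1.949 × 10^2) = 182.594749816…
Multiplication/division keeps the fewest significant figures: 2805.7 → 5 s.f., 0.078839 → 5 s.f., 1.949 × 10^2 → 4 s.f.; limit is 4.
Rounded to 4 significant figures: 182.6.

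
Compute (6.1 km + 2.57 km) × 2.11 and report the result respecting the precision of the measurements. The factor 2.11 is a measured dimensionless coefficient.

18 km

6.1 km + 2.57 km = 8.67 km; the sum is limited to 1 decimal place (2 s.f.).
Carrying full precision, 8.67 × 2.11 = 18.2937 km; 2.11 has 3 s.f., so the result keeps min(2, 3) = 2 s.f.
Rounded to 2 significant figures: 18 km.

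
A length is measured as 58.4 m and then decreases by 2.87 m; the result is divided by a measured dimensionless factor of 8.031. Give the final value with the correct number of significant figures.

58.4 m − 2.87 m = 55.53 m; the difference is limited to 1 decimal place (3 s.f.).
Carrying full precision, 55.53 ÷ 8.031 = 6.91445648114… m; 8.031 has 4 s.f., so the result keeps min(3, 4) = 3 s.f.
Rounded to 3 significant figures: 6.91 m.

6.91 m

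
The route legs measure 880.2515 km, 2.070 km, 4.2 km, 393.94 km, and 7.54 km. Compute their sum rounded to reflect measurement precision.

1288.0 km

880.2515 km + 2.070 km + 4.2 km + 393.94 km + 7.54 km = 1288.0015 km.
Addition/subtraction keeps the fewest decimal places: 880.2515 → 4 decimal places, 2.070 → 3 decimal places, 4.2 → 1 decimal place, 393.94 → 2 decimal places, 7.54 → 2 decimal places; limit is 1.
Rounded to 1 decimal place: 1288.0 km.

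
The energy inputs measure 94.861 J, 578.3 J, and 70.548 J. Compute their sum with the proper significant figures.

94.861 J + 578.3 J + 70.548 J = 743.709 J.
Addition/subtraction keeps the fewest decimal places: 94.861 → 3 decimal places, 578.3 → 1 decimal place, 70.548 → 3 decimal places; limit is 1.
Rounded to 1 decimal place: 743.7 J.

743.7 J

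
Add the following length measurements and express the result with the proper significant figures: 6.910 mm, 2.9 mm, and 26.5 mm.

6.910 mm + 2.9 mm + 26.5 mm = 36.310 mm.
Addition/subtraction keeps the fewest decimal places: 6.910 → 3 decimal places, 2.9 → 1 decimal place, 26.5 → 1 decimal place; limit is 1.
Rounded to 1 decimal place: 36.3 mm.

36.3 mm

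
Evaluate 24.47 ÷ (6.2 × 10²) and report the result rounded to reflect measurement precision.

24.47 ÷ (6.2 × 10²) = 0.0394677419355…
Multiplication/division keeps the fewest significant figures: 24.47 → 4 s.f., 6.2 × 10² → 2 s.f.; limit is 2.
Rounded to 2 significant figures: 0.039.

0.039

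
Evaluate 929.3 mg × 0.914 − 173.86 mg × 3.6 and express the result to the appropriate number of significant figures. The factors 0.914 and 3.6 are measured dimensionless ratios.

929.3 × 0.914 = 849.3802 → 849 mg (3 s.f., last digit at the 10^0 place).
173.86 × 3.6 = 625.896 → 6.3 × 10² mg (2 s.f., last digit at the 10^1 place).
Difference: 223.4842 mg; keep the coarser place, 10^1.
Result: 2.2 × 10² mg.

2.2 × 10² mg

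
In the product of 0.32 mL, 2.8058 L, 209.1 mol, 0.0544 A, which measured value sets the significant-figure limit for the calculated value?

0.32 mL

0.32 mL → 2 s.f.; 2.8058 L → 5 s.f.; 209.1 mol → 4 s.f.; 0.0544 A → 3 s.f.
The fewest is 2 significant figures, from 0.32 mL.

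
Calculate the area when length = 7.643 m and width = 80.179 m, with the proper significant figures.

area = 7.643 m × 80.179 m = 612.808097 m².
7.643 has 4 significant figures; 80.179 has 5.
Division/multiplication keeps the fewest: 4 significant figures.
Rounded: 612.8 m².

612.8 m²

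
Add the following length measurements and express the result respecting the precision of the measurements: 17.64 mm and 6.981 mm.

24.62 mm

17.64 mm + 6.981 mm = 24.621 mm.
Addition/subtraction keeps the fewest decimal places: 17.64 → 2 decimal places, 6.981 → 3 decimal places; limit is 2.
Rounded to 2 decimal places: 24.62 mm.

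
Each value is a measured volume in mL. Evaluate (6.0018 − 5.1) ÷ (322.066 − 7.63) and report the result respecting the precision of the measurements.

6.0018 − 5.1 = 0.9018, limited to 1 d.p. → 1 s.f.; 322.066 − 7.63 = 314.436, limited to 2 d.p. → 5 s.f.
Carrying full precision, 0.9018 ÷ 314.436 = 0.00286799221463…; keep min(1, 5) = 1 s.f.
Rounded to 1 significant figure: 0.003.

0.003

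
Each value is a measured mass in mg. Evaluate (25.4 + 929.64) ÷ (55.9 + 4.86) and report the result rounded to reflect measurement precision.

25.4 + 929.64 = 955.04, limited to 1 d.p. → 4 s.f.; 55.9 + 4.86 = 60.76, limited to 1 d.p. → 3 s.f.
Carrying full precision, 955.04 ÷ 60.76 = 15.7182356814…; keep min(4, 3) = 3 s.f.
Rounded to 3 significant figures: 15.7.

15.7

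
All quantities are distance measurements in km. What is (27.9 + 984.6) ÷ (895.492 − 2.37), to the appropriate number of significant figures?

1.1337

27.9 + 984.6 = 1012.5, limited to 1 d.p. → 5 s.f.; 895.492 − 2.37 = 893.122, limited to 2 d.p. → 5 s.f.
Carrying full precision, 1012.5 ÷ 893.122 = 1.13366371…; keep min(5, 5) = 5 s.f.
Rounded to 5 significant figures: 1.1337.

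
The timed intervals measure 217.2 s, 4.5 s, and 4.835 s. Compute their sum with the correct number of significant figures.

217.2 s + 4.5 s + 4.835 s = 226.535 s.
Addition/subtraction keeps the fewest decimal places: 217.2 → 1 decimal place, 4.5 → 1 decimal place, 4.835 → 3 decimal places; limit is 1.
Rounded to 1 decimal place: 226.5 s.

226.5 s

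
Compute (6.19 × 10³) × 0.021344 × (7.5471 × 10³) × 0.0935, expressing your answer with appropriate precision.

9.32 × 10⁴

(6.19 × 10³) × 0.021344 × (7.5471 × 10³) × 0.0935 = 93230.5350435…
Multiplication/division keeps the fewest significant figures: 6.19 × 10³ → 3 s.f., 0.021344 → 5 s.f., 7.5471 × 10³ → 5 s.f., 0.0935 → 3 s.f.; limit is 3.
Rounded to 3 significant figures: 9.32 × 10⁴.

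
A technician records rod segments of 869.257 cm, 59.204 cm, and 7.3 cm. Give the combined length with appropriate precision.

935.8 cm

869.257 cm + 59.204 cm + 7.3 cm = 935.761 cm.
Addition/subtraction keeps the fewest decimal places: 869.257 → 3 decimal places, 59.204 → 3 decimal places, 7.3 → 1 decimal place; limit is 1.
Rounded to 1 decimal place: 935.8 cm.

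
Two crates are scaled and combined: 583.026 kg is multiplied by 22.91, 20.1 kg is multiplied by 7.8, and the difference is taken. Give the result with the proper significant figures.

583.026 × 22.91 = 13357.12566 → 1.336 × 10⁴ kg (4 s.f., last digit at the 10^1 place).
20.1 × 7.8 = 156.78 → 1.6 × 10² kg (2 s.f., last digit at the 10^1 place).
Difference: 13200.34566 kg; keep the coarser place, 10^1.
Result: 1.320 × 10⁴ kg.

1.320 × 10⁴ kg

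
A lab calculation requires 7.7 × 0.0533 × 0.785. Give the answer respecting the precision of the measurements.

0.32

7.7 × 0.0533 × 0.785 = 0.32217185
Multiplication/division keeps the fewest significant figures: 7.7 → 2 s.f., 0.0533 → 3 s.f., 0.785 → 3 s.f.; limit is 2.
Rounded to 2 significant figures: 0.32.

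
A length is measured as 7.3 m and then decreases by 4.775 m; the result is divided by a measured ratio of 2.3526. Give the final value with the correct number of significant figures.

1.1 m

7.3 m − 4.775 m = 2.525 m; the difference is limited to 1 decimal place (2 s.f.).
Carrying full precision, 2.525 ÷ 2.3526 = 1.07328062569… m; 2.3526 has 5 s.f., so the result keeps min(2, 5) = 2 s.f.
Rounded to 2 significant figures: 1.1 m.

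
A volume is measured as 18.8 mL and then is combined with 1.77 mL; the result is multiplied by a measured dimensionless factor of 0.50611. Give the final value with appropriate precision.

10.4 mL

18.8 mL + 1.77 mL = 20.57 mL; the sum is limited to 1 decimal place (3 s.f.).
Carrying full precision, 20.57 × 0.50611 = 10.4106827 mL; 0.50611 has 5 s.f., so the result keeps min(3, 5) = 3 s.f.
Rounded to 3 significant figures: 10.4 mL.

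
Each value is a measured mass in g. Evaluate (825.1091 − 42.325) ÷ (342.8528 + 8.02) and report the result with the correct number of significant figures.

2.2310

825.1091 − 42.325 = 782.7841, limited to 3 d.p. → 6 s.f.; 342.8528 + 8.02 = 350.8728, limited to 2 d.p. → 5 s.f.
Carrying full precision, 782.7841 ÷ 350.8728 = 2.23096261665…; keep min(6, 5) = 5 s.f.
Rounded to 5 significant figures: 2.2310.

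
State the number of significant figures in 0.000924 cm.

3

0.000924: leading zeros are not significant.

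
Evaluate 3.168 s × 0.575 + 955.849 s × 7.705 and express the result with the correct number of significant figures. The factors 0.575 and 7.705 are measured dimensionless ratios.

3.168 × 0.575 = 1.8216 → 1.82 s (3 s.f., last digit at the 10^-2 place).
955.849 × 7.705 = 7364.816545 → 7.365 × 10³ s (4 s.f., last digit at the 10^0 place).
Sum: 7366.638145 s; keep the coarser place, 10^0.
Result: 7367 s.

7367 s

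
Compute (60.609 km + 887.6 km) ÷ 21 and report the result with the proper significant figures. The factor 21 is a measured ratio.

45 km

60.609 km + 887.6 km = 948.209 km; the sum is limited to 1 decimal place (4 s.f.).
Carrying full precision, 948.209 ÷ 21 = 45.1528095238… km; 21 has 2 s.f., so the result keeps min(4, 2) = 2 s.f.
Rounded to 2 significant figures: 45 km.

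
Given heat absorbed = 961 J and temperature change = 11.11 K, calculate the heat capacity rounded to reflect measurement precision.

heat capacity = 961 J ÷ 11.11 K = 86.498649865… J/K.
961 has 3 significant figures; 11.11 has 4.
Division/multiplication keeps the fewest: 3 significant figures.
Rounded: 86.5 J/K.

86.5 J/K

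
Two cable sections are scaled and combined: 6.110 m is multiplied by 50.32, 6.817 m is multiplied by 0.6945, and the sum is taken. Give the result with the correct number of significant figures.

6.110 × 50.32 = 307.4552 → 307.5 m (4 s.f., last digit at the 10^-1 place).
6.817 × 0.6945 = 4.7344065 → 4.734 m (4 s.f., last digit at the 10^-3 place).
Sum: 312.1896065 m; keep the coarser place, 10^-1.
Result: 312.2 m.

312.2 m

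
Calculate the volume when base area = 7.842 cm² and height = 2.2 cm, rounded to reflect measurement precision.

17 cm³

volume = 7.842 cm² × 2.2 cm = 17.2524 cm³.
7.842 has 4 significant figures; 2.2 has 2.
Division/multiplication keeps the fewest: 2 significant figures.
Rounded: 17 cm³.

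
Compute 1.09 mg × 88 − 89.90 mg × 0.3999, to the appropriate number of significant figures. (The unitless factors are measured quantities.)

1.09 × 88 = 95.92 → 96 mg (2 s.f., last digit at the 10^0 place).
89.90 × 0.3999 = 35.95101 → 35.95 mg (4 s.f., last digit at the 10^-2 place).
Difference: 59.96899 mg; keep the coarser place, 10^0.
Result: 60. mg.

60. mg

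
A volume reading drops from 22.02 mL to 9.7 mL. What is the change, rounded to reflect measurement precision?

22.02 mL − 9.7 mL = 12.32 mL.
Addition/subtraction keeps the fewest decimal places: 22.02 → 2 decimal places, 9.7 → 1 decimal place; limit is 1.
Rounded to 1 decimal place: 12.3 mL.

12.3 mL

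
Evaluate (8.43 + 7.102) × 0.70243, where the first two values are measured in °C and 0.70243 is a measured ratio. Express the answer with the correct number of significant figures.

10.91 °C

8.43 °C + 7.102 °C = 15.532 °C; the sum is limited to 2 decimal places (4 s.f.).
Carrying full precision, 15.532 × 0.70243 = 10.91014276 °C; 0.70243 has 5 s.f., so the result keeps min(4, 5) = 4 s.f.
Rounded to 4 significant figures: 10.91 °C.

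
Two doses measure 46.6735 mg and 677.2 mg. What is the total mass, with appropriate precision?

46.6735 mg + 677.2 mg = 723.8735 mg.
Addition/subtraction keeps the fewest decimal places: 46.6735 → 4 decimal places, 677.2 → 1 decimal place; limit is 1.
Rounded to 1 decimal place: 723.9 mg.

723.9 mg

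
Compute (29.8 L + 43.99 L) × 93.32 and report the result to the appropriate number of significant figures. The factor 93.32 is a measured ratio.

6.89 × 10^3 L

29.8 L + 43.99 L = 73.79 L; the sum is limited to 1 decimal place (3 s.f.).
Carrying full precision, 73.79 × 93.32 = 6886.0828 L; 93.32 has 4 s.f., so the result keeps min(3, 4) = 3 s.f.
Rounded to 3 significant figures: 6.89 × 10^3 L.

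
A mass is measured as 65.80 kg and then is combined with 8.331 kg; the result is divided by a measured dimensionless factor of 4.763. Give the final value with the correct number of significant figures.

15.56 kg

65.80 kg + 8.331 kg = 74.131 kg; the sum is limited to 2 decimal places (4 s.f.).
Carrying full precision, 74.131 ÷ 4.763 = 15.563930296… kg; 4.763 has 4 s.f., so the result keeps min(4, 4) = 4 s.f.
Rounded to 4 significant figures: 15.56 kg.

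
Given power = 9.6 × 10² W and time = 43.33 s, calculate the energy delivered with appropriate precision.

energy delivered = 9.6 × 10² W × 43.33 s = 41596.8 J.
9.6 × 10² has 2 significant figures; 43.33 has 4.
Division/multiplication keeps the fewest: 2 significant figures.
Rounded: 4.2 × 10⁴ J.

4.2 × 10⁴ J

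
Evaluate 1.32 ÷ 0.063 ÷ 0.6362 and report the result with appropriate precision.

33

1.32 ÷ 0.063 ÷ 0.6362 = 32.933638718…
Multiplication/division keeps the fewest significant figures: 1.32 → 3 s.f., 0.063 → 2 s.f., 0.6362 → 4 s.f.; limit is 2.
Rounded to 2 significant figures: 33.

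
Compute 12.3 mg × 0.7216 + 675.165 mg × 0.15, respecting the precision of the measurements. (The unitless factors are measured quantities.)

1.1 × 10² mg

12.3 × 0.7216 = 8.87568 → 8.88 mg (3 s.f., last digit at the 10^-2 place).
675.165 × 0.15 = 101.27475 → 1.0 × 10² mg (2 s.f., last digit at the 10^1 place).
Sum: 110.15043 mg; keep the coarser place, 10^1.
Result: 1.1 × 10² mg.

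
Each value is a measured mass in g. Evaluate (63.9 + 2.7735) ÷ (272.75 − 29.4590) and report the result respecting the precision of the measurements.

0.274

63.9 + 2.7735 = 66.6735, limited to 1 d.p. → 3 s.f.; 272.75 − 29.4590 = 243.2910, limited to 2 d.p. → 5 s.f.
Carrying full precision, 66.6735 ÷ 243.2910 = 0.274048361838…; keep min(3, 5) = 3 s.f.
Rounded to 3 significant figures: 0.274.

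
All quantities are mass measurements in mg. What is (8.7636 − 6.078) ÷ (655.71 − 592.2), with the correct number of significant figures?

0.0423

8.7636 − 6.078 = 2.6856, limited to 3 d.p. → 4 s.f.; 655.71 − 592.2 = 63.51, limited to 1 d.p. → 3 s.f.
Carrying full precision, 2.6856 ÷ 63.51 = 0.0422862541332…; keep min(4, 3) = 3 s.f.
Rounded to 3 significant figures: 0.0423.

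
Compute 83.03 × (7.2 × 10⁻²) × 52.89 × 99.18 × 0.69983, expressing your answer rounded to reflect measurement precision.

83.03 × (7.2 × 10⁻²) × 52.89 × 99.18 × 0.69983 = 21946.1205787…
Multiplication/division keeps the fewest significant figures: 83.03 → 4 s.f., 7.2 × 10⁻² → 2 s.f., 52.89 → 4 s.f., 99.18 → 4 s.f., 0.69983 → 5 s.f.; limit is 2.
Rounded to 2 significant figures: 2.2 × 10⁴.

2.2 × 10⁴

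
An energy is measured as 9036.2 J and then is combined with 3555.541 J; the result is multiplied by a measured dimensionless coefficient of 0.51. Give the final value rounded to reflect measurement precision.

9036.2 J + 3555.541 J = 12591.741 J; the sum is limited to 1 decimal place (6 s.f.).
Carrying full precision, 12591.741 × 0.51 = 6421.78791 J; 0.51 has 2 s.f., so the result keeps min(6, 2) = 2 s.f.
Rounded to 2 significant figures: 6.4 × 10³ J.

6.4 × 10³ J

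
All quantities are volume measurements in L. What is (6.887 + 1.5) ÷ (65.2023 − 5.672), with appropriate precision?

6.887 + 1.5 = 8.387, limited to 1 d.p. → 2 s.f.; 65.2023 − 5.672 = 59.5303, limited to 3 d.p. → 5 s.f.
Carrying full precision, 8.387 ÷ 59.5303 = 0.140886237765…; keep min(2, 5) = 2 s.f.
Rounded to 2 significant figures: 0.14.

0.14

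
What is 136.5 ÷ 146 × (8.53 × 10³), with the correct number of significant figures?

136.5 ÷ 146 × (8.53 × 10³) = 7974.96575342…
Multiplication/division keeps the fewest significant figures: 136.5 → 4 s.f., 146 → 3 s.f., 8.53 × 10³ → 3 s.f.; limit is 3.
Rounded to 3 significant figures: 7.97 × 10³.

7.97 × 10³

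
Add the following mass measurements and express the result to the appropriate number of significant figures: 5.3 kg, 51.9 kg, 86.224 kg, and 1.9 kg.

145.3 kg

5.3 kg + 51.9 kg + 86.224 kg + 1.9 kg = 145.324 kg.
Addition/subtraction keeps the fewest decimal places: 5.3 → 1 decimal place, 51.9 → 1 decimal place, 86.224 → 3 decimal places, 1.9 → 1 decimal place; limit is 1.
Rounded to 1 decimal place: 145.3 kg.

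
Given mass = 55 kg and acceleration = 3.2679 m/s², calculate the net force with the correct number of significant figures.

net force = 55 kg × 3.2679 m/s² = 179.7345 N.
55 has 2 significant figures; 3.2679 has 5.
Division/multiplication keeps the fewest: 2 significant figures.
Rounded: 1.8 × 10² N.

1.8 × 10² N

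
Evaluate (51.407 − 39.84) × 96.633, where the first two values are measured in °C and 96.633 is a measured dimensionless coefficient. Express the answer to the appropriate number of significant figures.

1.118 × 10^3 °C

51.407 °C − 39.84 °C = 11.567 °C; the difference is limited to 2 decimal places (4 s.f.).
Carrying full precision, 11.567 × 96.633 = 1117.753911 °C; 96.633 has 5 s.f., so the result keeps min(4, 5) = 4 s.f.
Rounded to 4 significant figures: 1.118 × 10^3 °C.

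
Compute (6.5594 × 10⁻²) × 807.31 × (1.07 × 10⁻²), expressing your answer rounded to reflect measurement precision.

0.567

(6.5594 × 10⁻²) × 807.31 × (1.07 × 10⁻²) = 0.566615205898
Multiplication/division keeps the fewest significant figures: 6.5594 × 10⁻² → 5 s.f., 807.31 → 5 s.f., 1.07 × 10⁻² → 3 s.f.; limit is 3.
Rounded to 3 significant figures: 0.567.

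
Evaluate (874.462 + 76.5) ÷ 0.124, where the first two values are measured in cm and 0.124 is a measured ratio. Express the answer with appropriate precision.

7.67 × 10^3 cm

874.462 cm + 76.5 cm = 950.962 cm; the sum is limited to 1 decimal place (4 s.f.).
Carrying full precision, 950.962 ÷ 0.124 = 7669.0483871… cm; 0.124 has 3 s.f., so the result keeps min(4, 3) = 3 s.f.
Rounded to 3 significant figures: 7.67 × 10^3 cm.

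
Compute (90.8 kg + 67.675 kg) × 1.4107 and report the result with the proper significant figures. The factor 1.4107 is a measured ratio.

223.6 kg

90.8 kg + 67.675 kg = 158.475 kg; the sum is limited to 1 decimal place (4 s.f.).
Carrying full precision, 158.475 × 1.4107 = 223.5606825 kg; 1.4107 has 5 s.f., so the result keeps min(4, 5) = 4 s.f.
Rounded to 4 significant figures: 223.6 kg.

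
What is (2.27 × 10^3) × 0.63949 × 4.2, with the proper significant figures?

(2.27 × 10^3) × 0.63949 × 4.2 = 6096.89766
Multiplication/division keeps the fewest significant figures: 2.27 × 10^3 → 3 s.f., 0.63949 → 5 s.f., 4.2 → 2 s.f.; limit is 2.
Rounded to 2 significant figures: 6.1 × 10^3.

6.1 × 10^3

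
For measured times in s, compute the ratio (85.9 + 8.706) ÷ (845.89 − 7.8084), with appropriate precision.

85.9 + 8.706 = 94.606, limited to 1 d.p. → 3 s.f.; 845.89 − 7.8084 = 838.0816, limited to 2 d.p. → 5 s.f.
Carrying full precision, 94.606 ÷ 838.0816 = 0.112883996021…; keep min(3, 5) = 3 s.f.
Rounded to 3 significant figures: 0.113.

0.113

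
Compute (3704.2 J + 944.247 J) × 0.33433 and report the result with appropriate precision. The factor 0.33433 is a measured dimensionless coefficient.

3704.2 J + 944.247 J = 4648.447 J; the sum is limited to 1 decimal place (5 s.f.).
Carrying full precision, 4648.447 × 0.33433 = 1554.11528551 J; 0.33433 has 5 s.f., so the result keeps min(5, 5) = 5 s.f.
Rounded to 5 significant figures: 1554.1 J.

1554.1 J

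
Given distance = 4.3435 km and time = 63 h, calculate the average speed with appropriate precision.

0.069 km/h

average speed = 4.3435 km ÷ 63 h = 0.0689444444444… km/h.
4.3435 has 5 significant figures; 63 has 2.
Division/multiplication keeps the fewest: 2 significant figures.
Rounded: 0.069 km/h.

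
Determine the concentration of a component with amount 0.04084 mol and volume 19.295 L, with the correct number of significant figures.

0.002117 mol/L

concentration = 0.04084 mol ÷ 19.295 L = 0.00211661052086… mol/L.
0.04084 has 4 significant figures; 19.295 has 5.
Division/multiplication keeps the fewest: 4 significant figures.
Rounded: 0.002117 mol/L.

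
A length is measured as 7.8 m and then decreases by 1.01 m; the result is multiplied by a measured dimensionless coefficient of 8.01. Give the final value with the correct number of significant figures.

54 m

7.8 m − 1.01 m = 6.79 m; the difference is limited to 1 decimal place (2 s.f.).
Carrying full precision, 6.79 × 8.01 = 54.3879 m; 8.01 has 3 s.f., so the result keeps min(2, 3) = 2 s.f.
Rounded to 2 significant figures: 54 m.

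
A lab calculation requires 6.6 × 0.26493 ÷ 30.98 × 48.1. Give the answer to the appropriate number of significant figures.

2.7

6.6 × 0.26493 ÷ 30.98 × 48.1 = 2.71480561007…
Multiplication/division keeps the fewest significant figures: 6.6 → 2 s.f., 0.26493 → 5 s.f., 30.98 → 4 s.f., 48.1 → 3 s.f.; limit is 2.
Rounded to 2 significant figures: 2.7.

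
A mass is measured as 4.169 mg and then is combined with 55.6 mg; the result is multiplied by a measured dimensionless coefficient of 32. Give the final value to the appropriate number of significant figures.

1.9 × 10³ mg

4.169 mg + 55.6 mg = 59.769 mg; the sum is limited to 1 decimal place (3 s.f.).
Carrying full precision, 59.769 × 32 = 1912.608 mg; 32 has 2 s.f., so the result keeps min(3, 2) = 2 s.f.
Rounded to 2 significant figures: 1.9 × 10³ mg.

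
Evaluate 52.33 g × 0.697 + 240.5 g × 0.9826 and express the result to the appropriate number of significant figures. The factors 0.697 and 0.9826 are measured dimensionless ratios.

52.33 × 0.697 = 36.47401 → 36.5 g (3 s.f., last digit at the 10^-1 place).
240.5 × 0.9826 = 236.3153 → 236.3 g (4 s.f., last digit at the 10^-1 place).
Sum: 272.78931 g; keep the coarser place, 10^-1.
Result: 272.8 g.

272.8 g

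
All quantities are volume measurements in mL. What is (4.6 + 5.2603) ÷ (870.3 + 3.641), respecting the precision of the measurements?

0.011

4.6 + 5.2603 = 9.8603, limited to 1 d.p. → 2 s.f.; 870.3 + 3.641 = 873.941, limited to 1 d.p. → 4 s.f.
Carrying full precision, 9.8603 ÷ 873.941 = 0.0112825694183…; keep min(2, 4) = 2 s.f.
Rounded to 2 significant figures: 0.011.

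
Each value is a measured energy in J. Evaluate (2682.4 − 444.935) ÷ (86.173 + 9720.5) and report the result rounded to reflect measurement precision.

2682.4 − 444.935 = 2237.465, limited to 1 d.p. → 5 s.f.; 86.173 + 9720.5 = 9806.673, limited to 1 d.p. → 5 s.f.
Carrying full precision, 2237.465 ÷ 9806.673 = 0.228157398539…; keep min(5, 5) = 5 s.f.
Rounded to 5 significant figures: 0.22816.

0.22816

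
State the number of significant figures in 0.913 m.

3

0.913: leading zeros are not significant.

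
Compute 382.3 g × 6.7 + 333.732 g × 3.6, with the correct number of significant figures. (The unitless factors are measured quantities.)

382.3 × 6.7 = 2561.41 → 2.6 × 10^3 g (2 s.f., last digit at the 10^2 place).
333.732 × 3.6 = 1201.4352 → 1.2 × 10^3 g (2 s.f., last digit at the 10^2 place).
Sum: 3762.8452 g; keep the coarser place, 10^2.
Result: 3.8 × 10^3 g.

3.8 × 10^3 g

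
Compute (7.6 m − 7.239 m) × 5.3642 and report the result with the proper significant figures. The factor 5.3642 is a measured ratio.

2 m

7.6 m − 7.239 m = 0.361 m; the difference is limited to 1 decimal place (1 s.f.).
Carrying full precision, 0.361 × 5.3642 = 1.9364762 m; 5.3642 has 5 s.f., so the result keeps min(1, 5) = 1 s.f.
Rounded to 1 significant figure: 2 m.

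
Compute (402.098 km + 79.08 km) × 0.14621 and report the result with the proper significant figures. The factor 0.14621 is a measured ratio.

402.098 km + 79.08 km = 481.178 km; the sum is limited to 2 decimal places (5 s.f.).
Carrying full precision, 481.178 × 0.14621 = 70.35303538 km; 0.14621 has 5 s.f., so the result keeps min(5, 5) = 5 s.f.
Rounded to 5 significant figures: 70.353 km.

70.353 km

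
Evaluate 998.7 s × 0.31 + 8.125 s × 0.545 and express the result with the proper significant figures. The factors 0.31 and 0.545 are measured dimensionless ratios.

3.1 × 10^2 s

998.7 × 0.31 = 309.597 → 3.1 × 10^2 s (2 s.f., last digit at the 10^1 place).
8.125 × 0.545 = 4.428125 → 4.43 s (3 s.f., last digit at the 10^-2 place).
Sum: 314.025125 s; keep the coarser place, 10^1.
Result: 3.1 × 10^2 s.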